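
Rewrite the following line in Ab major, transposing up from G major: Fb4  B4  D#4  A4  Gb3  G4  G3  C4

G major to Ab major up is a minor second, so every note moves up by that interval.
Fb4 → Gbb4
B4 → C5
D#4 → E4
A4 → Bb4
Gb3 → Abb3
G4 → Ab4
G3 → Ab3
C4 → Db4

Gbb4 C5 E4 Bb4 Abb3 Ab4 Ab3 Db4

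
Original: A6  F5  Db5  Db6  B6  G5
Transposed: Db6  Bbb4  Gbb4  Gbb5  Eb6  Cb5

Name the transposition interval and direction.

down an augmented fifth

From A6 to Db6 is 5 letter names — a fifth of some quality.
Db6 to A6 is 8 semitones, which makes it an augmented fifth; the second version is lower, so the direction is down.
Checking another pair — G5 → Cb5 — gives the same interval.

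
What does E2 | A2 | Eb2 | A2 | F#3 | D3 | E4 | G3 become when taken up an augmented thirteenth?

C##4 F##4 C#4 F##4 D##5 B#4 C##6 E#5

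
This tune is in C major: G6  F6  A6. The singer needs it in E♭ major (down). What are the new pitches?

Bb5 Ab5 C6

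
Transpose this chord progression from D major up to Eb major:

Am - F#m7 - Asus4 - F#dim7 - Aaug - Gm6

Bbm Gm7 Bbsus4 Gdim7 Bbaug Abm6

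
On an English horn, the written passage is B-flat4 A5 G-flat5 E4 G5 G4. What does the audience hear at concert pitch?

Eb4 D5 Cb5 A3 C5 C4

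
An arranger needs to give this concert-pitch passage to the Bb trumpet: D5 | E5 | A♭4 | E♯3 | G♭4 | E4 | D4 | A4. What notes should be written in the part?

E5 F#5 Bb4 F##3 Ab4 F#4 E4 B4

Written C4 sounds as Bb3 on the Bb trumpet, so concert pitches are written a major second up.
D5 → E5
E5 → F#5
Ab4 → Bb4
E#3 → F##3
Gb4 → Ab4
E4 → F#4
D4 → E4
A4 → B4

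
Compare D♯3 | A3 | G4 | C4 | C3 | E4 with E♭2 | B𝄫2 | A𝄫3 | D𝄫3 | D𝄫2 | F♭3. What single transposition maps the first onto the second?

down an augmented seventh

From D#3 to Eb2 is 7 letter names — a seventh of some quality.
Eb2 to D#3 is 12 semitones, which makes it an augmented seventh; the second version is lower, so the direction is down.
Checking another pair — E4 → Fb3 — gives the same interval.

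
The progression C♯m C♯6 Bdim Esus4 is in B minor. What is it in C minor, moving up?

B minor up to C minor is a minor second; each chord root moves by that interval while the quality stays the same.
C♯m: root C♯ up a minor second → D, giving Dm.
C♯6: root C♯ up a minor second → D, giving D6.
Bdim: root B up a minor second → C, giving Cdim.
Esus4: root E up a minor second → F, giving Fsus4.

Dm D6 Cdim Fsus4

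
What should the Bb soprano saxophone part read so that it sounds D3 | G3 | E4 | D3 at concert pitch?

E3 A3 F#4 E3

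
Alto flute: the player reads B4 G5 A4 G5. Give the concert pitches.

F#4 D5 E4 D5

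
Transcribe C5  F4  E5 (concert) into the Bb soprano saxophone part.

D5 G4 F#5

Written C4 sounds as Bb3 on the Bb soprano saxophone, so concert pitches are written a major second up.
C5 becomes D5
F4 becomes G4
E5 becomes F#5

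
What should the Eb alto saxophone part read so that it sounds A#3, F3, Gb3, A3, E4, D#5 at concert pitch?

F##4 D4 Eb4 F#4 C#5 B#5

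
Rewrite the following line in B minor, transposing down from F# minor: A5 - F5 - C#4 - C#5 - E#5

D5 Bb4 F#3 F#4 A#4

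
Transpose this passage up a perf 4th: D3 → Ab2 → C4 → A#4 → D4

G3 Db3 F4 D#5 G4

D3: a fourth up reaches G, and 5 semitones makes it G3.
A perfect fourth up from Ab2 gives Db3.
A perfect fourth up from C4 gives F4.
A#4 up a perfect fourth is D#5.
A perfect fourth up from D4 gives G4.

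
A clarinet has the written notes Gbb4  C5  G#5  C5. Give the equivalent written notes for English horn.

Bbb4 E5 B#5 E5

First find concert pitch: the A clarinet sounds a minor third below written, so Gbb4 C5 G#5 C5 sounds Ebb4 A4 E#5 A4.
Then write for English horn: it sounds a perfect fifth below written, so the part must be a perfect fifth above concert.
Ebb4 → Bbb4
A4 → E5
E#5 → B#5
A4 → E5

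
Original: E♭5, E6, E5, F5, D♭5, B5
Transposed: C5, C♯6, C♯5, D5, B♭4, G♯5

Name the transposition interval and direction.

down a minor third

Take the first pair: Eb5 → C5. E to C spans 3 letter names, so the interval is some kind of third.
C5 to Eb5 is 3 semitones, which makes it a minor third; the second version is lower, so the direction is down.
Checking another pair — B5 → G#5 — gives the same interval.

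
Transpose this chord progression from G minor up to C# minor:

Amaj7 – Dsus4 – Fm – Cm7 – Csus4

D#maj7 G#sus4 Bm F#m7 F#sus4

G minor up to C# minor is an augmented fourth; each chord root moves by that interval while the quality stays the same.
Amaj7: root A up an augmented fourth → D#, giving D#maj7.
Dsus4: root D up an augmented fourth → G#, giving G#sus4.
Fm: root F up an augmented fourth → B, giving Bm.
Cm7: root C up an augmented fourth → F#, giving F#m7.
Csus4: root C up an augmented fourth → F#, giving F#sus4.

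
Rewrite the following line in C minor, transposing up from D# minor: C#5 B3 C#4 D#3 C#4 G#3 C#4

Bb5 Ab4 Bb4 C4 Bb4 F4 Bb4

From D# up to C is a diminished seventh; apply that to each pitch.
C#5 → Bb5
B3 → Ab4
C#4 → Bb4
D#3 → C4
C#4 → Bb4
G#3 → F4
C#4 → Bb4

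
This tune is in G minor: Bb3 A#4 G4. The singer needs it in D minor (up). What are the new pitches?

From G up to D is a perfect fifth; apply that to each pitch.
Bb3 gives F4
A#4 gives E#5
G4 gives D5

F4 E#5 D5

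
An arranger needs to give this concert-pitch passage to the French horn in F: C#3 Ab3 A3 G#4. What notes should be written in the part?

G#3 Eb4 E4 D#5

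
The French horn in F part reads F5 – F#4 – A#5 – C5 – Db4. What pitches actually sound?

Bb4 B3 D#5 F4 Gb3

Written C4 on the French horn in F sounds as F3, a perfect fifth lower; apply that shift to every note.
F5 to Bb4
F#4 to B3
A#5 to D#5
C5 to F4
Db4 to Gb3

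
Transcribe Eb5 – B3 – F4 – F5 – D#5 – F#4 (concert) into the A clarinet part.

Gb5 D4 Ab4 Ab5 F#5 A4

The A clarinet sounds a minor third below written, so the written part must be a minor third above concert — transpose each note up.
Eb5 → Gb5
B3 → D4
F4 → Ab4
F5 → Ab5
D#5 → F#5
F#4 → A4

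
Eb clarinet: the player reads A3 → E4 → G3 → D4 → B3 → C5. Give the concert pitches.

C4 G4 Bb3 F4 D4 Eb5

The Eb clarinet sounds a minor third above written, so transpose each written note up a minor third.
A3 -> C4
E4 -> G4
G3 -> Bb3
D4 -> F4
B3 -> D4
C5 -> Eb5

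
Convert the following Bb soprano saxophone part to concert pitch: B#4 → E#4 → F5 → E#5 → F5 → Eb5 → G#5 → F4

A#4 D#4 Eb5 D#5 Eb5 Db5 F#5 Eb4

The Bb soprano saxophone sounds a major second below written, so transpose each written note down a major second.
B#4 becomes A#4
E#4 becomes D#4
F5 becomes Eb5
E#5 becomes D#5
F5 becomes Eb5
Eb5 becomes Db5
G#5 becomes F#5
F4 becomes Eb4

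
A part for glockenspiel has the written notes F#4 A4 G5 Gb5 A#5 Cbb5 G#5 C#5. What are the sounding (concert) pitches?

The glockenspiel sounds a perfect fifteenth above written, so transpose each written note up a perfect fifteenth.
F#4 -> F#6
A4 -> A6
G5 -> G7
Gb5 -> Gb7
A#5 -> A#7
Cbb5 -> Cbb7
G#5 -> G#7
C#5 -> C#7

F#6 A6 G7 Gb7 A#7 Cbb7 G#7 C#7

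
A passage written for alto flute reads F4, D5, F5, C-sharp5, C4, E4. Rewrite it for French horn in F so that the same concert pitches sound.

First find concert pitch: the alto flute sounds a perfect fourth below written, so F4 D5 F5 C-sharp5 C4 E4 sounds C4 A4 C5 G#4 G3 B3.
Then write for French horn in F: it sounds a perfect fifth below written, so the part must be a perfect fifth above concert.
C4 → G4
A4 → E5
C5 → G5
G#4 → D#5
G3 → D4
B3 → F#4

G4 E5 G5 D#5 D4 F#4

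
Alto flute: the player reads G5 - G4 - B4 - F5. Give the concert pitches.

D5 D4 F#4 C5

Written C4 on the alto flute sounds as G3, a perfect fourth lower; apply that shift to every note.
G5 → D5
G4 → D4
B4 → F#4
F5 → C5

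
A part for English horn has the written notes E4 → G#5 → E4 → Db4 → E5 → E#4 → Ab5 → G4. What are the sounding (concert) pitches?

A3 C#5 A3 Gb3 A4 A#3 Db5 C4

The English horn sounds a perfect fifth below written, so transpose each written note down a perfect fifth.
E4 gives A3
G#5 gives C#5
E4 gives A3
Db4 gives Gb3
E5 gives A4
E#4 gives A#3
Ab5 gives Db5
G4 gives C4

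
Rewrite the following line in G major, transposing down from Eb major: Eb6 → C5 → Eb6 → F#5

G5 E4 G5 A#4

From Eb down to G is a minor sixth; apply that to each pitch.
Eb6 to G5
C5 to E4
Eb6 to G5
F#5 to A#4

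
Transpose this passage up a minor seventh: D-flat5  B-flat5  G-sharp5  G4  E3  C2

Cb6 Ab6 F#6 F5 D4 Bb2

Db5: a seventh up reaches C, and 10 semitones makes it Cb6.
A minor seventh up from Bb5 gives Ab6.
G#5 up a minor seventh is F#6.
G4 up a minor seventh is F5.
E3 up a minor seventh is D4.
C2 up a minor seventh is Bb2.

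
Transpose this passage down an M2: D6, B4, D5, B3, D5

D6 becomes C6
B4 becomes A4
D5 becomes C5
B3 becomes A3
D5 becomes C5

C6 A4 C5 A3 C5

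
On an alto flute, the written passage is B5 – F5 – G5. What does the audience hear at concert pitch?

The alto flute sounds a perfect fourth below written, so transpose each written note down a perfect fourth.
B5 gives F#5
F5 gives C5
G5 gives D5

F#5 C5 D5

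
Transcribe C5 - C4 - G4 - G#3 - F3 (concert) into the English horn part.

G5 G4 D5 D#4 C4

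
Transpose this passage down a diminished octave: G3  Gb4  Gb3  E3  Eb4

G#2 G3 G2 E#2 E3

A diminished octave down from G3 gives G#2.
Gb4: an octave down reaches G, and 11 semitones makes it G3.
Gb3: an octave down reaches G, and 11 semitones makes it G2.
E3: an octave down reaches E, and 11 semitones makes it E#2.
Eb4: an octave down reaches E, and 11 semitones makes it E3.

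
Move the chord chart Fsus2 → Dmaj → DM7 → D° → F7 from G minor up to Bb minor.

G minor up to Bb minor is a minor third; each chord root moves by that interval while the quality stays the same.
Fsus2: root F up a minor third → Ab, giving Absus2.
Dmaj: root D up a minor third → F, giving Fmaj.
DM7: root D up a minor third → F, giving FM7.
D°: root D up a minor third → F, giving F°.
F7: root F up a minor third → Ab, giving Ab7.

Absus2 Fmaj FM7 F° Ab7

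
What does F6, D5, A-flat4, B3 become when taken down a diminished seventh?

F6 -> G#5
D5 -> E#4
Ab4 -> B3
B3 -> C##3

G#5 E#4 B3 C##3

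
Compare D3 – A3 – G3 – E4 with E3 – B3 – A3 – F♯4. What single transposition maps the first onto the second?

up a major second

From D3 to E3 is 2 letter names — a second of some quality.
D3 to E3 is 2 semitones, which makes it a major second; the second version is higher, so the direction is up.
Checking another pair — E4 → F#4 — gives the same interval.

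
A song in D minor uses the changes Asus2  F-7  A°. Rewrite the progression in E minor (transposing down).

Bsus2 G-7 B°

D minor down to E minor is a minor seventh; each chord root moves by that interval while the quality stays the same.
Asus2: root A down a minor seventh → B, giving Bsus2.
F-7: root F down a minor seventh → G, giving G-7.
A°: root A down a minor seventh → B, giving B°.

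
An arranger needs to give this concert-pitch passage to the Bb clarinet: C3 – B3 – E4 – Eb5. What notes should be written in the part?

D3 C#4 F#4 F5

The Bb clarinet sounds a major second below written, so the written part must be a major second above concert — transpose each note up.
C3 -> D3
B3 -> C#4
E4 -> F#4
Eb5 -> F5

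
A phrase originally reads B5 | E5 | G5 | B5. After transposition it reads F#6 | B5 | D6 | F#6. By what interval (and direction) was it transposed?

Take the first pair: B5 → F#6. B to F spans 5 letter names, so the interval is some kind of fifth.
B5 to F#6 is 7 semitones, which makes it a perfect fifth; the second version is higher, so the direction is up.
Checking another pair — B5 → F#6 — gives the same interval.

up a perfect fifth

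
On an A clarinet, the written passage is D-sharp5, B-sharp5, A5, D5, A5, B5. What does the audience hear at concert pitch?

The A clarinet sounds a minor third below written, so transpose each written note down a minor third.
D#5 gives B#4
B#5 gives G##5
A5 gives F#5
D5 gives B4
A5 gives F#5
B5 gives G#5

B#4 G##5 F#5 B4 F#5 G#5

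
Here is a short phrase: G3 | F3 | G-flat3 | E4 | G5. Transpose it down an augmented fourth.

G3 gives Db3
F3 gives Cb3
Gb3 gives Dbb3
E4 gives Bb3
G5 gives Db5

Db3 Cb3 Dbb3 Bb3 Db5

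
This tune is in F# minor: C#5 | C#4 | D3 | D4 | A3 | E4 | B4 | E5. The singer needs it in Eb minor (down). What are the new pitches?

Bb4 Bb3 Cb3 Cb4 Gb3 Db4 Ab4 Db5

F# minor to Eb minor down is an augmented second, so every note moves down by that interval.
C#5 → Bb4
C#4 → Bb3
D3 → Cb3
D4 → Cb4
A3 → Gb3
E4 → Db4
B4 → Ab4
E5 → Db5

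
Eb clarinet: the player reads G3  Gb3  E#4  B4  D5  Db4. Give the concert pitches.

The Eb clarinet sounds a minor third above written, so transpose each written note up a minor third.
G3 gives Bb3
Gb3 gives Bbb3
E#4 gives G#4
B4 gives D5
D5 gives F5
Db4 gives Fb4

Bb3 Bbb3 G#4 D5 F5 Fb4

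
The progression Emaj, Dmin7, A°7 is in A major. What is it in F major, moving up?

Cmaj Bbmin7 F°7

A major up to F major is a minor sixth; each chord root moves by that interval while the quality stays the same.
Emaj: root E up a minor sixth → C, giving Cmaj.
Dmin7: root D up a minor sixth → Bb, giving Bbmin7.
A°7: root A up a minor sixth → F, giving F°7.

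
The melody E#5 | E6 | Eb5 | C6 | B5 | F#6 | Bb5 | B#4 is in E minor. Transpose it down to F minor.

F#4 F5 Fb4 Db5 C5 G5 Cb5 C#4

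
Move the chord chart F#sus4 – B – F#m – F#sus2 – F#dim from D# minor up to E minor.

D# minor up to E minor is a minor second; each chord root moves by that interval while the quality stays the same.
F#sus4: root F# up a minor second → G, giving Gsus4.
B: root B up a minor second → C, giving C.
F#m: root F# up a minor second → G, giving Gm.
F#sus2: root F# up a minor second → G, giving Gsus2.
F#dim: root F# up a minor second → G, giving Gdim.

Gsus4 C Gm Gsus2 Gdim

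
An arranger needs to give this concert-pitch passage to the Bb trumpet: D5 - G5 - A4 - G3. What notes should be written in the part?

E5 A5 B4 A3

Written C4 sounds as Bb3 on the Bb trumpet, so concert pitches are written a major second up.
D5 gives E5
G5 gives A5
A4 gives B4
G3 gives A3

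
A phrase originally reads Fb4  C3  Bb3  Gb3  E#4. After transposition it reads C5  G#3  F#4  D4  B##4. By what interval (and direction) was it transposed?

Take the first pair: Fb4 → C5. F to C spans 5 letter names, so the interval is some kind of fifth.
Fb4 to C5 is 8 semitones, which makes it an augmented fifth; the second version is higher, so the direction is up.
Checking another pair — E#4 → B##4 — gives the same interval.

up an augmented fifth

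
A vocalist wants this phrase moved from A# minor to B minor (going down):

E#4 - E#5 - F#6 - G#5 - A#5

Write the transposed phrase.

F#3 F#4 G5 A4 B4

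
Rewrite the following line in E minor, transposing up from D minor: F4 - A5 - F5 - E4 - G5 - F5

G4 B5 G5 F#4 A5 G5

D minor to E minor up is a major second, so every note moves up by that interval.
F4 becomes G4
A5 becomes B5
F5 becomes G5
E4 becomes F#4
G5 becomes A5
F5 becomes G5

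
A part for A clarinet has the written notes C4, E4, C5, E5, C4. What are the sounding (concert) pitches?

Written C4 on the A clarinet sounds as A3, a minor third lower; apply that shift to every note.
C4 → A3
E4 → C#4
C5 → A4
E5 → C#5
C4 → A3

A3 C#4 A4 C#5 A3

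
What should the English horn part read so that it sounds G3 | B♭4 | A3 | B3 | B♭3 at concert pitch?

D4 F5 E4 F#4 F4

Written C4 sounds as F3 on the English horn, so concert pitches are written a perfect fifth up.
G3 → D4
Bb4 → F5
A3 → E4
B3 → F#4
Bb3 → F4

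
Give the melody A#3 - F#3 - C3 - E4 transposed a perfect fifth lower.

A#3 down a perfect fifth is D#3.
F#3 down a perfect fifth is B2.
C3 down a perfect fifth is F2.
E4 down a perfect fifth is A3.

D#3 B2 F2 A3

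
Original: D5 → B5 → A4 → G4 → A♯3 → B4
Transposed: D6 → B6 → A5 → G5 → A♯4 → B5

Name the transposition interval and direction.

up a perfect octave

Take the first pair: D5 → D6. D to D spans 8 letter names, so the interval is some kind of octave.
D5 to D6 is 12 semitones, which makes it a perfect octave; the second version is higher, so the direction is up.
Checking another pair — B4 → B5 — gives the same interval.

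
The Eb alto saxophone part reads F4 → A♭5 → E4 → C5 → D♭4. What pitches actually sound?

Written C4 on the Eb alto saxophone sounds as Eb3, a major sixth lower; apply that shift to every note.
F4 gives Ab3
Ab5 gives Cb5
E4 gives G3
C5 gives Eb4
Db4 gives Fb3

Ab3 Cb5 G3 Eb4 Fb3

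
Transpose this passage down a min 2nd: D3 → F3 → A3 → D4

A minor second down from D3 gives C#3.
A minor second down from F3 gives E3.
A3: a second down reaches G, and 1 semitone makes it G#3.
D4: a second down reaches C, and 1 semitone makes it C#4.

C#3 E3 G#3 C#4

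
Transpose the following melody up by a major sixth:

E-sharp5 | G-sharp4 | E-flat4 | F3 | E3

C##6 E#5 C5 D4 C#4

E#5: a sixth up reaches C, and 9 semitones makes it C##6.
G#4 up a major sixth is E#5.
Eb4: a sixth up reaches C, and 9 semitones makes it C5.
F3: a sixth up reaches D, and 9 semitones makes it D4.
E3 up a major sixth is C#4.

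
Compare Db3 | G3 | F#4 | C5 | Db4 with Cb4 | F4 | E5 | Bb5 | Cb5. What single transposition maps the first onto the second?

up a minor seventh

Take the first pair: Db3 → Cb4. D to C spans 7 letter names, so the interval is some kind of seventh.
Db3 to Cb4 is 10 semitones, which makes it a minor seventh; the second version is higher, so the direction is up.
Checking another pair — Db4 → Cb5 — gives the same interval.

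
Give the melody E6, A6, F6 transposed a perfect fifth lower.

E6: a fifth down reaches A, and 7 semitones makes it A5.
A6 down a perfect fifth is D6.
A perfect fifth down from F6 gives Bb5.

A5 D6 Bb5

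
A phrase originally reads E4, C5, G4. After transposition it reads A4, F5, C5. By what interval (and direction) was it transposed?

up a perfect fourth

From E4 to A4 is 4 letter names — a fourth of some quality.
E4 to A4 is 5 semitones, which makes it a perfect fourth; the second version is higher, so the direction is up.
Checking another pair — G4 → C5 — gives the same interval.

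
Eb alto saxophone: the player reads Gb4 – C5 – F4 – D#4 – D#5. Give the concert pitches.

Written C4 on the Eb alto saxophone sounds as Eb3, a major sixth lower; apply that shift to every note.
Gb4 -> Bbb3
C5 -> Eb4
F4 -> Ab3
D#4 -> F#3
D#5 -> F#4

Bbb3 Eb4 Ab3 F#3 F#4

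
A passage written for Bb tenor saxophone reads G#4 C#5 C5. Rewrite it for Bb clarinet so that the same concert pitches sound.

G#3 C#4 C4

First find concert pitch: the Bb tenor saxophone sounds a major ninth below written, so G#4 C#5 C5 sounds F#3 B3 Bb3.
Then write for Bb clarinet: it sounds a major second below written, so the part must be a major second above concert.
F#3 → G#3
B3 → C#4
Bb3 → C4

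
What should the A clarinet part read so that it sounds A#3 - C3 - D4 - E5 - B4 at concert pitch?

C#4 Eb3 F4 G5 D5

The A clarinet sounds a minor third below written, so the written part must be a minor third above concert — transpose each note up.
A#3 -> C#4
C3 -> Eb3
D4 -> F4
E5 -> G5
B4 -> D5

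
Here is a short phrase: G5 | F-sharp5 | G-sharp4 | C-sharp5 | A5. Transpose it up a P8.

G6 F#6 G#5 C#6 A6

A perfect octave up from G5 gives G6.
F#5: an octave up reaches F, and 12 semitones makes it F#6.
G#4: an octave up reaches G, and 12 semitones makes it G#5.
C#5 up a perfect octave is C#6.
A5 up a perfect octave is A6.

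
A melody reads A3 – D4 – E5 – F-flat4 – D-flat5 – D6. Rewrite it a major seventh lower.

A3 becomes Bb2
D4 becomes Eb3
E5 becomes F4
Fb4 becomes Gbb3
Db5 becomes Ebb4
D6 becomes Eb5

Bb2 Eb3 F4 Gbb3 Ebb4 Eb5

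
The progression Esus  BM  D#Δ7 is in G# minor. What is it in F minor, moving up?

G# minor up to F minor is a diminished seventh; each chord root moves by that interval while the quality stays the same.
Esus: root E up a diminished seventh → Db, giving Dbsus.
BM: root B up a diminished seventh → Ab, giving AbM.
D#Δ7: root D# up a diminished seventh → C, giving CΔ7.

Dbsus AbM CΔ7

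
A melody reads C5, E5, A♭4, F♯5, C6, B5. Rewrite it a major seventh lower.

Db4 F4 Bbb3 G4 Db5 C5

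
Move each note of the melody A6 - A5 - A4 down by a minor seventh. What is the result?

A minor seventh down from A6 gives B5.
A minor seventh down from A5 gives B4.
A minor seventh down from A4 gives B3.

B5 B4 B3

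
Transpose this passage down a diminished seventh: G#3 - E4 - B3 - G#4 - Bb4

A##2 F##3 C##3 A##3 C#4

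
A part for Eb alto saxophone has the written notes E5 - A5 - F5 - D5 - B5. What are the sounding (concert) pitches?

The Eb alto saxophone sounds a major sixth below written, so transpose each written note down a major sixth.
E5 -> G4
A5 -> C5
F5 -> Ab4
D5 -> F4
B5 -> D5

G4 C5 Ab4 F4 D5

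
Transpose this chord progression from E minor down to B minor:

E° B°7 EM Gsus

B° F#°7 BM Dsus

E minor down to B minor is a perfect fourth; each chord root moves by that interval while the quality stays the same.
E°: root E down a perfect fourth → B, giving B°.
B°7: root B down a perfect fourth → F#, giving F#°7.
EM: root E down a perfect fourth → B, giving BM.
Gsus: root G down a perfect fourth → D, giving Dsus.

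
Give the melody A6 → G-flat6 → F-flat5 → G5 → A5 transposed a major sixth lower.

A6 down a major sixth is C6.
Gb6: a sixth down reaches B, and 9 semitones makes it Bbb5.
A major sixth down from Fb5 gives Abb4.
G5 down a major sixth is Bb4.
A5: a sixth down reaches C, and 9 semitones makes it C5.

C6 Bbb5 Abb4 Bb4 C5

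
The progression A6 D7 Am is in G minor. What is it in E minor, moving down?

F#6 B7 F#m

G minor down to E minor is a minor third; each chord root moves by that interval while the quality stays the same.
A6: root A down a minor third → F#, giving F#6.
D7: root D down a minor third → B, giving B7.
Am: root A down a minor third → F#, giving F#m.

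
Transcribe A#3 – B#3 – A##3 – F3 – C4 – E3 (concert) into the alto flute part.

The alto flute sounds a perfect fourth below written, so the written part must be a perfect fourth above concert — transpose each note up.
A#3 gives D#4
B#3 gives E#4
A##3 gives D##4
F3 gives Bb3
C4 gives F4
E3 gives A3

D#4 E#4 D##4 Bb3 F4 A3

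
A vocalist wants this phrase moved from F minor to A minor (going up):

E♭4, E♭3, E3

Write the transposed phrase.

G4 G3 G#3

From F up to A is a major third; apply that to each pitch.
Eb4 -> G4
Eb3 -> G3
E3 -> G#3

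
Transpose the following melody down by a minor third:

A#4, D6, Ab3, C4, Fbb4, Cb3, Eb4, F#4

F##4 B5 F3 A3 Dbb4 Ab2 C4 D#4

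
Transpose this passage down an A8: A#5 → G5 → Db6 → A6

A#5 -> A4
G5 -> Gb4
Db6 -> Dbb5
A6 -> Ab5

A4 Gb4 Dbb5 Ab5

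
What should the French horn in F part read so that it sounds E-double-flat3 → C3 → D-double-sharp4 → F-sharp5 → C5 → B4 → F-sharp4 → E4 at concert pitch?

Bbb3 G3 A##4 C#6 G5 F#5 C#5 B4

The French horn in F sounds a perfect fifth below written, so the written part must be a perfect fifth above concert — transpose each note up.
Ebb3 becomes Bbb3
C3 becomes G3
D##4 becomes A##4
F#5 becomes C#6
C5 becomes G5
B4 becomes F#5
F#4 becomes C#5
E4 becomes B4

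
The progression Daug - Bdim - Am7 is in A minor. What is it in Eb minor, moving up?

Abaug Fdim Ebm7

A minor up to Eb minor is a diminished fifth; each chord root moves by that interval while the quality stays the same.
Daug: root D up a diminished fifth → Ab, giving Abaug.
Bdim: root B up a diminished fifth → F, giving Fdim.
Am7: root A up a diminished fifth → Eb, giving Ebm7.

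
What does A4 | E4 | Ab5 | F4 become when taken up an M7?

G#5 D#5 G6 E5

A major seventh up from A4 gives G#5.
A major seventh up from E4 gives D#5.
Ab5 up a major seventh is G6.
F4 up a major seventh is E5.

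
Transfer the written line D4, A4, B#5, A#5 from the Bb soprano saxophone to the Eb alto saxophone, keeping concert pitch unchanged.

First find concert pitch: the Bb soprano saxophone sounds a major second below written, so D4 A4 B#5 A#5 sounds C4 G4 A#5 G#5.
Then write for Eb alto saxophone: it sounds a major sixth below written, so the part must be a major sixth above concert.
C4 → A4
G4 → E5
A#5 → F##6
G#5 → E#6

A4 E5 F##6 E#6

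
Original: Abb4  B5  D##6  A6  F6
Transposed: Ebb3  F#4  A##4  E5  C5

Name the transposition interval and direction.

From Abb4 to Ebb3 is 11 letter names — an eleventh of some quality.
Ebb3 to Abb4 is 17 semitones, which makes it a perfect eleventh; the second version is lower, so the direction is down.
Checking another pair — F6 → C5 — gives the same interval.

down a perfect eleventh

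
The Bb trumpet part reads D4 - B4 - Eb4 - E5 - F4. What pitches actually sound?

Written C4 on the Bb trumpet sounds as Bb3, a major second lower; apply that shift to every note.
D4 becomes C4
B4 becomes A4
Eb4 becomes Db4
E5 becomes D5
F4 becomes Eb4

C4 A4 Db4 D5 Eb4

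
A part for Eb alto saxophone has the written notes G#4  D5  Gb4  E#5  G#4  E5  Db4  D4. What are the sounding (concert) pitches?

B3 F4 Bbb3 G#4 B3 G4 Fb3 F3

The Eb alto saxophone sounds a major sixth below written, so transpose each written note down a major sixth.
G#4 to B3
D5 to F4
Gb4 to Bbb3
E#5 to G#4
G#4 to B3
E5 to G4
Db4 to Fb3
D4 to F3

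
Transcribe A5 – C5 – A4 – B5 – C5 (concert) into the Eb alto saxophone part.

F#6 A5 F#5 G#6 A5

The Eb alto saxophone sounds a major sixth below written, so the written part must be a major sixth above concert — transpose each note up.
A5 to F#6
C5 to A5
A4 to F#5
B5 to G#6
C5 to A5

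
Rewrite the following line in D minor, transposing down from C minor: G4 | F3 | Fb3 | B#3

A3 G2 Gb2 C##3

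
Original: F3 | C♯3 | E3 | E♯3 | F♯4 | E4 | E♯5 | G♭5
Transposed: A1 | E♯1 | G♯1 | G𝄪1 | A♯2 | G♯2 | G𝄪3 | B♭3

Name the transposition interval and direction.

Take the first pair: F3 → A1. F to A spans 13 letter names, so the interval is some kind of thirteenth.
A1 to F3 is 20 semitones, which makes it a minor thirteenth; the second version is lower, so the direction is down.
Checking another pair — Gb5 → Bb3 — gives the same interval.

down a minor thirteenth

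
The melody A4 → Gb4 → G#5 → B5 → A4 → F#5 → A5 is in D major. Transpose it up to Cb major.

Gb5 Fbb5 F6 Ab6 Gb5 Eb6 Gb6

D major to Cb major up is a diminished seventh, so every note moves up by that interval.
A4 gives Gb5
Gb4 gives Fbb5
G#5 gives F6
B5 gives Ab6
A4 gives Gb5
F#5 gives Eb6
A5 gives Gb6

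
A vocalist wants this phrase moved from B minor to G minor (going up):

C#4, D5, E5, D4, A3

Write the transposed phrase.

A4 Bb5 C6 Bb4 F4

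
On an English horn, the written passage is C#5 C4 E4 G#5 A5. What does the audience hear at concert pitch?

The English horn sounds a perfect fifth below written, so transpose each written note down a perfect fifth.
C#5 becomes F#4
C4 becomes F3
E4 becomes A3
G#5 becomes C#5
A5 becomes D5

F#4 F3 A3 C#5 D5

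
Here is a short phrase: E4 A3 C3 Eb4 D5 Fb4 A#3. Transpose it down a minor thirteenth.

G#2 C#2 E1 G2 F#3 Ab2 C##2

E4 down a minor thirteenth is G#2.
A3 down a minor thirteenth is C#2.
A minor thirteenth down from C3 gives E1.
Eb4: a thirteenth down reaches G, and 20 semitones makes it G2.
D5: a thirteenth down reaches F, and 20 semitones makes it F#3.
A minor thirteenth down from Fb4 gives Ab2.
A minor thirteenth down from A#3 gives C##2.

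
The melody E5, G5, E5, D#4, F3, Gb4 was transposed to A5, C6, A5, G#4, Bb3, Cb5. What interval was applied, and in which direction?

From E5 to A5 is 4 letter names — a fourth of some quality.
E5 to A5 is 5 semitones, which makes it a perfect fourth; the second version is higher, so the direction is up.
Checking another pair — Gb4 → Cb5 — gives the same interval.

up a perfect fourth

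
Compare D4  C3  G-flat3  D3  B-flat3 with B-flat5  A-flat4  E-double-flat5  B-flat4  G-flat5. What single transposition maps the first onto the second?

From D4 to Bb5 is 13 letter names — a thirteenth of some quality.
D4 to Bb5 is 20 semitones, which makes it a minor thirteenth; the second version is higher, so the direction is up.
Checking another pair — Bb3 → Gb5 — gives the same interval.

up a minor thirteenth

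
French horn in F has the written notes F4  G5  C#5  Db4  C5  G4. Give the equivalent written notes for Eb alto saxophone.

G4 A5 D#5 Eb4 D5 A4

First find concert pitch: the French horn in F sounds a perfect fifth below written, so F4 G5 C#5 Db4 C5 G4 sounds Bb3 C5 F#4 Gb3 F4 C4.
Then write for Eb alto saxophone: it sounds a major sixth below written, so the part must be a major sixth above concert.
Bb3 → G4
C5 → A5
F#4 → D#5
Gb3 → Eb4
F4 → D5
C4 → A4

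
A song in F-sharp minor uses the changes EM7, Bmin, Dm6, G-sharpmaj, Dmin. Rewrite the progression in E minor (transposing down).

F-sharp minor down to E minor is a major second; each chord root moves by that interval while the quality stays the same.
EM7: root E down a major second → D, giving DM7.
Bmin: root B down a major second → A, giving Amin.
Dm6: root D down a major second → C, giving Cm6.
G-sharpmaj: root G-sharp down a major second → F#, giving F#maj.
Dmin: root D down a major second → C, giving Cmin.

DM7 Amin Cm6 F#maj Cmin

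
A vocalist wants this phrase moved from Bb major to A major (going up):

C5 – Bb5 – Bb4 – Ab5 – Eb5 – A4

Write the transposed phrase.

Bb major to A major up is a major seventh, so every note moves up by that interval.
C5 -> B5
Bb5 -> A6
Bb4 -> A5
Ab5 -> G6
Eb5 -> D6
A4 -> G#5

B5 A6 A5 G6 D6 G#5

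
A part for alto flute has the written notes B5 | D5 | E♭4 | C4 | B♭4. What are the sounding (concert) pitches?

F#5 A4 Bb3 G3 F4

The alto flute sounds a perfect fourth below written, so transpose each written note down a perfect fourth.
B5 → F#5
D5 → A4
Eb4 → Bb3
C4 → G3
Bb4 → F4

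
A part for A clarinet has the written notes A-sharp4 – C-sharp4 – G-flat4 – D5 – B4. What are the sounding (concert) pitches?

Written C4 on the A clarinet sounds as A3, a minor third lower; apply that shift to every note.
A#4 becomes F##4
C#4 becomes A#3
Gb4 becomes Eb4
D5 becomes B4
B4 becomes G#4

F##4 A#3 Eb4 B4 G#4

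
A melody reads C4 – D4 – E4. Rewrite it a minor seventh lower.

D3 E3 F#3

C4 → D3
D4 → E3
E4 → F#3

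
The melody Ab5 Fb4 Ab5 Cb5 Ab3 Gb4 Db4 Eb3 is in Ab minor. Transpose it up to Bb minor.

Bb5 Gb4 Bb5 Db5 Bb3 Ab4 Eb4 F3

Ab minor to Bb minor up is a major second, so every note moves up by that interval.
Ab5 gives Bb5
Fb4 gives Gb4
Ab5 gives Bb5
Cb5 gives Db5
Ab3 gives Bb3
Gb4 gives Ab4
Db4 gives Eb4
Eb3 gives F3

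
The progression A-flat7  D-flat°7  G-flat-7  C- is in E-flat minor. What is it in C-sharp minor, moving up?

E-flat minor up to C-sharp minor is an augmented sixth; each chord root moves by that interval while the quality stays the same.
A-flat7: root A-flat up an augmented sixth → F#, giving F#7.
D-flat°7: root D-flat up an augmented sixth → B, giving B°7.
G-flat-7: root G-flat up an augmented sixth → E, giving E-7.
C-: root C up an augmented sixth → A#, giving A#-.

F#7 B°7 E-7 A#-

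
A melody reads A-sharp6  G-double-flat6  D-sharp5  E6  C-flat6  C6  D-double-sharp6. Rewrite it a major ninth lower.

A#6 down a major ninth is G#5.
Gbb6 down a major ninth is Fbb5.
D#5: a ninth down reaches C, and 14 semitones makes it C#4.
E6 down a major ninth is D5.
Cb6 down a major ninth is Bbb4.
C6 down a major ninth is Bb4.
A major ninth down from D##6 gives C##5.

G#5 Fbb5 C#4 D5 Bbb4 Bb4 C##5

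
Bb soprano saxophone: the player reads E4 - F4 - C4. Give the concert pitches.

D4 Eb4 Bb3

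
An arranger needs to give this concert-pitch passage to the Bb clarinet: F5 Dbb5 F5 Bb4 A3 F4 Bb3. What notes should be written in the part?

Written C4 sounds as Bb3 on the Bb clarinet, so concert pitches are written a major second up.
F5 -> G5
Dbb5 -> Ebb5
F5 -> G5
Bb4 -> C5
A3 -> B3
F4 -> G4
Bb3 -> C4

G5 Ebb5 G5 C5 B3 G4 C4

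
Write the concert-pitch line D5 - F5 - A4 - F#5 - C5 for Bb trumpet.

E5 G5 B4 G#5 D5

Written C4 sounds as Bb3 on the Bb trumpet, so concert pitches are written a major second up.
D5 -> E5
F5 -> G5
A4 -> B4
F#5 -> G#5
C5 -> D5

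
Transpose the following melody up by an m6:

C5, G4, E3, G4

A minor sixth up from C5 gives Ab5.
A minor sixth up from G4 gives Eb5.
E3 up a minor sixth is C4.
G4 up a minor sixth is Eb5.

Ab5 Eb5 C4 Eb5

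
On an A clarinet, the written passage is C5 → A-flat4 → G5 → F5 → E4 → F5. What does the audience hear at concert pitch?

Written C4 on the A clarinet sounds as A3, a minor third lower; apply that shift to every note.
C5 to A4
Ab4 to F4
G5 to E5
F5 to D5
E4 to C#4
F5 to D5

A4 F4 E5 D5 C#4 D5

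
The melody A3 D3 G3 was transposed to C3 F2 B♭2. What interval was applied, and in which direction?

From A3 to C3 is 6 letter names — a sixth of some quality.
C3 to A3 is 9 semitones, which makes it a major sixth; the second version is lower, so the direction is down.
Checking another pair — G3 → Bb2 — gives the same interval.

down a major sixth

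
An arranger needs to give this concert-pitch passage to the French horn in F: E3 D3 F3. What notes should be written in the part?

B3 A3 C4

The French horn in F sounds a perfect fifth below written, so the written part must be a perfect fifth above concert — transpose each note up.
E3 to B3
D3 to A3
F3 to C4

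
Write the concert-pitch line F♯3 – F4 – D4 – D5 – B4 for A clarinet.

Written C4 sounds as A3 on the A clarinet, so concert pitches are written a minor third up.
F#3 to A3
F4 to Ab4
D4 to F4
D5 to F5
B4 to D5

A3 Ab4 F4 F5 D5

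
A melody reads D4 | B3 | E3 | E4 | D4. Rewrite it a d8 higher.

Db5 Bb4 Eb4 Eb5 Db5

D4 -> Db5
B3 -> Bb4
E3 -> Eb4
E4 -> Eb5
D4 -> Db5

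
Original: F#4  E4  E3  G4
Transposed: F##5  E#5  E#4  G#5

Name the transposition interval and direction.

up an augmented octave

Take the first pair: F#4 → F##5. F to F spans 8 letter names, so the interval is some kind of octave.
F#4 to F##5 is 13 semitones, which makes it an augmented octave; the second version is higher, so the direction is up.
Checking another pair — G4 → G#5 — gives the same interval.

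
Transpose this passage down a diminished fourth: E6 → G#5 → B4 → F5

B#5 D##5 F##4 C#5

E6 becomes B#5
G#5 becomes D##5
B4 becomes F##4
F5 becomes C#5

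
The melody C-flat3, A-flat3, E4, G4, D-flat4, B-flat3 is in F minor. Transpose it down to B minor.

F2 D3 A#3 C#4 G3 E3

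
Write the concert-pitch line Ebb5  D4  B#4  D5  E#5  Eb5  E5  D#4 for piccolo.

Ebb4 D3 B#3 D4 E#4 Eb4 E4 D#3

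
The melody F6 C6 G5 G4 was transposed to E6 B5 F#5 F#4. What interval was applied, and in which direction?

down a minor second

From F6 to E6 is 2 letter names — a second of some quality.
E6 to F6 is 1 semitone, which makes it a minor second; the second version is lower, so the direction is down.
Checking another pair — G4 → F#4 — gives the same interval.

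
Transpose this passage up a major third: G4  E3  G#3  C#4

B4 G#3 B#3 E#4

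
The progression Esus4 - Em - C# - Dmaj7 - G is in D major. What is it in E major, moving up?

F#sus4 F#m D# Emaj7 A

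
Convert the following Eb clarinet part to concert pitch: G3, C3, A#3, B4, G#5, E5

Bb3 Eb3 C#4 D5 B5 G5

Written C4 on the Eb clarinet sounds as Eb4, a minor third higher; apply that shift to every note.
G3 gives Bb3
C3 gives Eb3
A#3 gives C#4
B4 gives D5
G#5 gives B5
E5 gives G5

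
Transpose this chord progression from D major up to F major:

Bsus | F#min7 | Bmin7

D major up to F major is a minor third; each chord root moves by that interval while the quality stays the same.
Bsus: root B up a minor third → D, giving Dsus.
F#min7: root F# up a minor third → A, giving Amin7.
Bmin7: root B up a minor third → D, giving Dmin7.

Dsus Amin7 Dmin7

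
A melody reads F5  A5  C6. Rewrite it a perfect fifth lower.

Bb4 D5 F5

F5 to Bb4
A5 to D5
C6 to F5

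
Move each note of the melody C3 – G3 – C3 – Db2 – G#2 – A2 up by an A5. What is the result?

An augmented fifth up from C3 gives G#3.
An augmented fifth up from G3 gives D#4.
C3: a fifth up reaches G, and 8 semitones makes it G#3.
Db2: a fifth up reaches A, and 8 semitones makes it A2.
G#2 up an augmented fifth is D##3.
A2: a fifth up reaches E, and 8 semitones makes it E#3.

G#3 D#4 G#3 A2 D##3 E#3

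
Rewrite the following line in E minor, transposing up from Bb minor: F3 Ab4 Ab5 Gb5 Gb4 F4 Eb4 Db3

B3 D5 D6 C6 C5 B4 A4 G3

Bb minor to E minor up is an augmented fourth, so every note moves up by that interval.
F3 -> B3
Ab4 -> D5
Ab5 -> D6
Gb5 -> C6
Gb4 -> C5
F4 -> B4
Eb4 -> A4
Db3 -> G3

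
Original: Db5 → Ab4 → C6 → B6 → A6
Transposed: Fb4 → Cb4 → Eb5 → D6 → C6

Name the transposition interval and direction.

down a major sixth

Take the first pair: Db5 → Fb4. D to F spans 6 letter names, so the interval is some kind of sixth.
Fb4 to Db5 is 9 semitones, which makes it a major sixth; the second version is lower, so the direction is down.
Checking another pair — A6 → C6 — gives the same interval.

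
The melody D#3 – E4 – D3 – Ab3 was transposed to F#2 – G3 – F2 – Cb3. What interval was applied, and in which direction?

Take the first pair: D#3 → F#2. D to F spans 6 letter names, so the interval is some kind of sixth.
F#2 to D#3 is 9 semitones, which makes it a major sixth; the second version is lower, so the direction is down.
Checking another pair — Ab3 → Cb3 — gives the same interval.

down a major sixth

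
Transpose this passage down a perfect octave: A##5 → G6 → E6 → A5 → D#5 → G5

A##4 G5 E5 A4 D#4 G4

A##5 becomes A##4
G6 becomes G5
E6 becomes E5
A5 becomes A4
D#5 becomes D#4
G5 becomes G4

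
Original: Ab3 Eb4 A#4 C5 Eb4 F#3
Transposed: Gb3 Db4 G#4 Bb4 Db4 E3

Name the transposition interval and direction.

From Ab3 to Gb3 is 2 letter names — a second of some quality.
Gb3 to Ab3 is 2 semitones, which makes it a major second; the second version is lower, so the direction is down.
Checking another pair — F#3 → E3 — gives the same interval.

down a major second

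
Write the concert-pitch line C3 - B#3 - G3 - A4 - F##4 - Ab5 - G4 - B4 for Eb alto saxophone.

Written C4 sounds as Eb3 on the Eb alto saxophone, so concert pitches are written a major sixth up.
C3 → A3
B#3 → G##4
G3 → E4
A4 → F#5
F##4 → D##5
Ab5 → F6
G4 → E5
B4 → G#5

A3 G##4 E4 F#5 D##5 F6 E5 G#5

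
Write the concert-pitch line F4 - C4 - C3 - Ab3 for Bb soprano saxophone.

G4 D4 D3 Bb3

The Bb soprano saxophone sounds a major second below written, so the written part must be a major second above concert — transpose each note up.
F4 → G4
C4 → D4
C3 → D3
Ab3 → Bb3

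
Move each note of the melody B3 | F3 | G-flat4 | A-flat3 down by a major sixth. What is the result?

D3 Ab2 Bbb3 Cb3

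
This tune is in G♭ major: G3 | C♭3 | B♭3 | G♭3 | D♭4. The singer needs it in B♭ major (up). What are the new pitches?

B3 Eb3 D4 Bb3 F4

G♭ major to B♭ major up is a major third, so every note moves up by that interval.
G3 to B3
Cb3 to Eb3
Bb3 to D4
Gb3 to Bb3
Db4 to F4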